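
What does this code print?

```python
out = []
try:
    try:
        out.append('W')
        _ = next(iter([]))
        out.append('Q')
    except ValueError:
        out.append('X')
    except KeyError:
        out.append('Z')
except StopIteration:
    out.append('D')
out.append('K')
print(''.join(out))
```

Execution trace: 'W' (try body) → 'D' (outer except StopIteration) → 'K' (after the try/except). Output: WDK

Answer: WDK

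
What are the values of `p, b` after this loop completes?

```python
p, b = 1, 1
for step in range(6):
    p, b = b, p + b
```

Fibonacci: after 6 iterations
`p, b` takes the values: (1, 1) → (1, 2) → (2, 3) → (3, 5) → (5, 8) → (8, 13) → (13, 21)

Answer: 13, 21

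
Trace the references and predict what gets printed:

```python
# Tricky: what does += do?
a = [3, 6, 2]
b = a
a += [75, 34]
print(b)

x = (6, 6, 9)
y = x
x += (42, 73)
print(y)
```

Key concept: += behavior differs for mutable vs immutable.
Step by step:
`a = [3, 6, 2]` → a = [3, 6, 2]
`b = a` → b = [3, 6, 2] (same object as a)
`a += [75, 34]` → a = [3, 6, 2, 75, 34] (same object as b); b = [3, 6, 2, 75, 34] (same object as a)
`print(b)` → prints [3, 6, 2, 75, 34]
`x = (6, 6, 9)` → x = (6, 6, 9)
`y = x` → y = (6, 6, 9)
`x += (42, 73)` → x = (6, 6, 9, 42, 73)
`print(y)` → prints (6, 6, 9)

Answer:
[3, 6, 2, 75, 34]
(6, 6, 9)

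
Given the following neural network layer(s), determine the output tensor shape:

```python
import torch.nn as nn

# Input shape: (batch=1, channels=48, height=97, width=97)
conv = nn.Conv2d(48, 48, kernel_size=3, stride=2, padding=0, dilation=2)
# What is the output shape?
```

Input: (1, 48, 97, 97) -> Output: (1, 48, 47, 47)

Answer: (1, 48, 47, 47)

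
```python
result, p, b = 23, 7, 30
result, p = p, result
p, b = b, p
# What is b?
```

Trace:
`result, p, b = 23, 7, 30` → result = 23; p = 7; b = 30
`result, p = p, result` → result = 7; p = 23
`p, b = b, p` → p = 30; b = 23
So b = 23

Answer: 23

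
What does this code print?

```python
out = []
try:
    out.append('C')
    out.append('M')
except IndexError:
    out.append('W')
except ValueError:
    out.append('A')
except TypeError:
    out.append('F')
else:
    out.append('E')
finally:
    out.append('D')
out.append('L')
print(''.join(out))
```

Execution trace: 'C' (try body) → 'M' (try body, no exception) → 'E' (else) → 'D' (finally) → 'L' (after the try/except). Output: CMEDL

Answer: CMEDL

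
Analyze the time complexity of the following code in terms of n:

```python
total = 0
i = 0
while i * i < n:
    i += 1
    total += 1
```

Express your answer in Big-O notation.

Each loop level contributes: √n. Multiplying the contributions gives O(√n).

Answer: O(√n)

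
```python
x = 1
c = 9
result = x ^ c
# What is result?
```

Trace:
`x = 1` → x = 1
`c = 9` → c = 9
`result = x ^ c` → result = 8
So result = 8

Answer: 8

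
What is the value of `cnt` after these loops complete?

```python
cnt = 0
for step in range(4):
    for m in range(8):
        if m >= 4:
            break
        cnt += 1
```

Inner breaks at 4, outer runs 4 times
`cnt` takes the values: 0 → 1 → 2 → 3 → 4 → 5 → 6 → 7 → 8 → 9 → 10 → 11 → 12 → 13 → 14 → 15 → 16

Answer: 16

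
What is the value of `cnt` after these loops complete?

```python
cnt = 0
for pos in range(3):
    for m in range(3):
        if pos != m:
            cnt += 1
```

3² - 3 (exclude diagonal)
`cnt` takes the values: 0 → 1 → 2 → 3 → 4 → 5 → 6

Answer: 6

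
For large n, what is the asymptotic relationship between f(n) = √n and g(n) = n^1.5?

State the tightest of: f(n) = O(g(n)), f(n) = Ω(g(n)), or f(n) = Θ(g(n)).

√n vs n^1.5: f(n) = O(g(n)) but not Ω(g(n)) — n^1.5 grows strictly faster than √n.

Answer: f(n) = O(g(n)) but not Ω(g(n)) — n^1.5 grows strictly faster than √n.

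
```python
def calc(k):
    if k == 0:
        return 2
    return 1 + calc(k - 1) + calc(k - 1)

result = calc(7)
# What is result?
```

calc(k) = 1 + 2·calc(k-1), calc(0)=2. Closed form: (2+1)·2^7 - 1 = 383.

Answer: 383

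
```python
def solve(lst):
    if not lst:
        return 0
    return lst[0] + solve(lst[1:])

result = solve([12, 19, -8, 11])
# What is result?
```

12 + 19 + (-8) + 11 + 0 = 34

Answer: 34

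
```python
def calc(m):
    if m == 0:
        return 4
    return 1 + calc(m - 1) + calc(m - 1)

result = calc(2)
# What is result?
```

calc(m) = 1 + 2·calc(m-1), calc(0)=4. Closed form: (4+1)·2^2 - 1 = 19.

Answer: 19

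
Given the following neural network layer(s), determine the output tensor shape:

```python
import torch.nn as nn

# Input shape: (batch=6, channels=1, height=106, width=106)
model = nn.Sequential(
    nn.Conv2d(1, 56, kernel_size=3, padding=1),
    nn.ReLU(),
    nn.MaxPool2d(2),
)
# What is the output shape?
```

Input: (6, 1, 106, 106) -> after Conv2d: (6, 56, 106, 106) -> after ReLU: (6, 56, 106, 106) -> Output: (6, 56, 53, 53)

Answer: (6, 56, 53, 53)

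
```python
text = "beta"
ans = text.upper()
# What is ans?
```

Trace:
`text = "beta"` → text = 'beta'
`ans = text.upper()` → ans = 'BETA'
So ans = 'BETA'

Answer: 'BETA'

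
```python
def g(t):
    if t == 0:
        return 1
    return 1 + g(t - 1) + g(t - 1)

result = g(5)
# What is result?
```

g(t) = 1 + 2·g(t-1), g(0)=1. Closed form: (1+1)·2^5 - 1 = 63.

Answer: 63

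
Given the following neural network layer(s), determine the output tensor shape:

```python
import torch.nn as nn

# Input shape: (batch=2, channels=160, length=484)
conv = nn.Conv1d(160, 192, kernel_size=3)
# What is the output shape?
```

Input: (2, 160, 484) -> Output: (2, 192, 482)

Answer: (2, 192, 482)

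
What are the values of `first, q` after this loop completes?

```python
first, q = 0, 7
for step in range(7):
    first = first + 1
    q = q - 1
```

first goes 0→7, q goes 7→0
`first, q` takes the values: (0, 7) → (1, 7) → (1, 6) → (2, 6) → (2, 5) → (3, 5) → (3, 4) → (4, 4) → (4, 3) → (5, 3) → (5, 2) → (6, 2) → (6, 1) → (7, 1) → (7, 0)

Answer: 7, 0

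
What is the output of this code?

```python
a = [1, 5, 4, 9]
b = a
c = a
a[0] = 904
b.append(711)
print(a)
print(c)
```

Key concept: multiple aliases.
Step by step:
`a = [1, 5, 4, 9]` → a = [1, 5, 4, 9]
`b = a` → b = [1, 5, 4, 9] (same object as a)
`c = a` → c = [1, 5, 4, 9] (same object as a, b)
`a[0] = 904` → a = [904, 5, 4, 9] (same object as b, c); b = [904, 5, 4, 9] (same object as a, c); c = [904, 5, 4, 9] (same object as a, b)
`b.append(711)` → a = [904, 5, 4, 9, 711] (same object as b, c); b = [904, 5, 4, 9, 711] (same object as a, c); c = [904, 5, 4, 9, 711] (same object as a, b)
`print(a)` → prints [904, 5, 4, 9, 711]
`print(c)` → prints [904, 5, 4, 9, 711]

Answer:
[904, 5, 4, 9, 711]
[904, 5, 4, 9, 711]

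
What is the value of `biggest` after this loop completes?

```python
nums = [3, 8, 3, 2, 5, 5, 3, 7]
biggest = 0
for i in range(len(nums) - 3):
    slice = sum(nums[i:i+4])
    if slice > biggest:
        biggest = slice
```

Max sum of 4-element window in [3, 8, 3, 2, 5, 5, 3, 7]
`biggest` takes the values: 0 → 16 → 18 → 20

Answer: 20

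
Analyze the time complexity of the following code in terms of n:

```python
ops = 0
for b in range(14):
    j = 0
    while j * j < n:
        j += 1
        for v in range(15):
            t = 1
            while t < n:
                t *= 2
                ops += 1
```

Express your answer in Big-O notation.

Each loop level contributes: 1 × √n × 1 × log n. Multiplying the contributions gives O(√n log n).

Answer: O(√n log n)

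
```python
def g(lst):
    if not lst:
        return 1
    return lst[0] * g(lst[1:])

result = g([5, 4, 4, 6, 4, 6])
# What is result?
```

Product over [5, 4, 4, 6, 4, 6] = 5 * 4 * 4 * 6 * 4 * 6 = 11520

Answer: 11520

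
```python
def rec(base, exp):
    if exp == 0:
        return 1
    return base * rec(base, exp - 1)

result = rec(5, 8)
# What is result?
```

rec(5, 8) = 5 * 5 * 5 * 5 * 5 * 5 * 5 * 5 = 390625

Answer: 390625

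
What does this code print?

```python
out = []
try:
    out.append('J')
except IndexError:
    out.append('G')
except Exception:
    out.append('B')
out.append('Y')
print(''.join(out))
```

Execution trace: 'J' (try body, no exception) → 'Y' (after the try/except). Output: JY

Answer: JY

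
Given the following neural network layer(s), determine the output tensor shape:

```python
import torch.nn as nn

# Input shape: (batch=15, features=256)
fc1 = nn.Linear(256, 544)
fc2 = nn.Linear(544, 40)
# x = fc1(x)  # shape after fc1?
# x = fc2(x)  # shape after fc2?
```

Input: (15, 256) -> after fc1: (15, 544) -> Output: (15, 40)

Answer: (15, 40)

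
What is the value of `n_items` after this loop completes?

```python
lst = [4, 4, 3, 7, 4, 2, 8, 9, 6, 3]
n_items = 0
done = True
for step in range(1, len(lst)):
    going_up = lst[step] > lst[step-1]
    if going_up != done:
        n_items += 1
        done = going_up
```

Count direction changes in [4, 4, 3, 7, 4, 2, 8, 9, 6, 3]
`n_items` takes the values: 0 → 1 → 2 → 3 → 4 → 5

Answer: 5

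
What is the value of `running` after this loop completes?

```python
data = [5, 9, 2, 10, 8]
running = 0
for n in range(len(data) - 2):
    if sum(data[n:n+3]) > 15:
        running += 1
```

Count windows with sum > 15
`running` takes the values: 0 → 1 → 2 → 3

Answer: 3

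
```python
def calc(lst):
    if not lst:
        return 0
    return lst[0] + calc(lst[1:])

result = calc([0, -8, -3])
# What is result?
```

0 + (-8) + (-3) + 0 = -11

Answer: -11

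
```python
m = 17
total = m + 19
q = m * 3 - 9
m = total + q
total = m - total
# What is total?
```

Trace:
`m = 17` → m = 17
`total = m + 19` → total = 36
`q = m * 3 - 9` → q = 42
`m = total + q` → m = 78
`total = m - total` → total = 42
So total = 42

Answer: 42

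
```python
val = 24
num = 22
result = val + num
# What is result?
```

Trace:
`val = 24` → val = 24
`num = 22` → num = 22
`result = val + num` → result = 46
So result = 46

Answer: 46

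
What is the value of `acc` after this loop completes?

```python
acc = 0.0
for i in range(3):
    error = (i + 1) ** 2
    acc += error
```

Sum of squared losses 1² + 2² + ... + 3²
`acc` takes the values: 0.0 → 1.0 → 5.0 → 14.0

Answer: 14.0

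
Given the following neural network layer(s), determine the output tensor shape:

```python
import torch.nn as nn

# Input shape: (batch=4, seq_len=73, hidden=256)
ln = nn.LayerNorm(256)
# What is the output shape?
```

Input: (4, 73, 256) -> Output: (4, 73, 256)

Answer: (4, 73, 256)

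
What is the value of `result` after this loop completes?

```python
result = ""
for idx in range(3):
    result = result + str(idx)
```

Concatenate digits 0 to 2
`result` takes the values: "" → "0" → "01" → "012"

Answer: "012"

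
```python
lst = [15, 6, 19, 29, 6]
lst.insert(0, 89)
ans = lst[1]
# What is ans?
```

Trace:
`lst = [15, 6, 19, 29, 6]` → lst = [15, 6, 19, 29, 6]
`lst.insert(0, 89)` → lst = [89, 15, 6, 19, 29, 6]
`ans = lst[1]` → ans = 15
So ans = 15

Answer: 15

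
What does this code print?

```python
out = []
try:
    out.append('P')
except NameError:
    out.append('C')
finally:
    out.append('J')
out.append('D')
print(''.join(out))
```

Execution trace: 'P' (try body, no exception) → 'J' (finally) → 'D' (after the try/except). Output: PJD

Answer: PJD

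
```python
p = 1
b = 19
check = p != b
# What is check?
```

Trace:
`p = 1` → p = 1
`b = 19` → b = 19
`check = p != b` → check = True
So check = True

Answer: True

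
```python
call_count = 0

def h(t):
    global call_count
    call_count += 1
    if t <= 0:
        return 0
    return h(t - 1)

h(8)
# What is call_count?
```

Linear recursion stepping by 1: 9 calls from t=8 down to ≤0.

Answer: 9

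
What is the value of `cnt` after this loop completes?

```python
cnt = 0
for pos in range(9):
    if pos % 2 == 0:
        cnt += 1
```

Count numbers divisible by 2 in range(9)
`cnt` takes the values: 0 → 1 → 2 → 3 → 4 → 5

Answer: 5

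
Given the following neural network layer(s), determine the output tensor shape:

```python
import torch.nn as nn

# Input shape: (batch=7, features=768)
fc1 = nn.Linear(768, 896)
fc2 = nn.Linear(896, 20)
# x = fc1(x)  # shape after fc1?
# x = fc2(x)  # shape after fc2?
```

Input: (7, 768) -> after fc1: (7, 896) -> Output: (7, 20)

Answer: (7, 20)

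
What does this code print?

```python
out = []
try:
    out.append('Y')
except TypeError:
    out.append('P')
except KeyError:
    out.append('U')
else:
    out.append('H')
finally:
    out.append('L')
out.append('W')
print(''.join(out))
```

Execution trace: 'Y' (try body, no exception) → 'H' (else) → 'L' (finally) → 'W' (after the try/except). Output: YHLW

Answer: YHLW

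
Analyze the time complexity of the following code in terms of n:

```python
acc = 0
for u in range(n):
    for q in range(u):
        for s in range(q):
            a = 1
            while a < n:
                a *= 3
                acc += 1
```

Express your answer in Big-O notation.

Each loop level contributes: n × n × n × log n. Multiplying the contributions gives O(n^3 log n).

Answer: O(n^3 log n)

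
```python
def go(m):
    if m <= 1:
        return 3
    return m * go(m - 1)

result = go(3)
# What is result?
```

go(3) = 3 * 2 * 3 = 18

Answer: 18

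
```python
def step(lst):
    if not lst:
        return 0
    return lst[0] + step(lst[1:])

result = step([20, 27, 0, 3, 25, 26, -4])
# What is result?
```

20 + 27 + 0 + 3 + 25 + 26 + (-4) + 0 = 97

Answer: 97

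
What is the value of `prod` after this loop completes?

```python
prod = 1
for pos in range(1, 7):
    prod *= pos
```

6! = 720
`prod` takes the values: 1 → 2 → 6 → 24 → 120 → 720

Answer: 720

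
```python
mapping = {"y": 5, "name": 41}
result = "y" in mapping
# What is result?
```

Trace:
`mapping = {"y": 5, "name": 41}` → mapping = {'y': 5, 'name': 41}
`result = "y" in mapping` → result = True
So result = True

Answer: True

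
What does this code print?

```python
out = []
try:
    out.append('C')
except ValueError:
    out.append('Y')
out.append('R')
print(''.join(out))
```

Execution trace: 'C' (try body, no exception) → 'R' (after the try/except). Output: CR

Answer: CR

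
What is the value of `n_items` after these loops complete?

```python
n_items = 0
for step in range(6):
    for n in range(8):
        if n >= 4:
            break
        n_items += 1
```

Inner breaks at 4, outer runs 6 times
`n_items` takes the values: 0 → 1 → 2 → 3 → 4 → 5 → 6 → 7 → 8 → 9 → 10 → 11 → 12 → 13 → 14 → 15 → 16 → 17 → 18 → 19 → 20 → 21 → 22 → 23 → 24

Answer: 24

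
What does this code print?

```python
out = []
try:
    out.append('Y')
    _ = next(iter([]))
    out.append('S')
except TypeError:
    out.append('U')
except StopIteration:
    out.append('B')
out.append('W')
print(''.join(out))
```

Execution trace: 'Y' (try body) → 'B' (except StopIteration) → 'W' (after the try/except). Output: YBW

Answer: YBW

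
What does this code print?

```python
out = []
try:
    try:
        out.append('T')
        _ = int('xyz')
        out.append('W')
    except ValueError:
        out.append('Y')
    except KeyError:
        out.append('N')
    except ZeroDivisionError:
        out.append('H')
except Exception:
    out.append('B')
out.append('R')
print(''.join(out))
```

Execution trace: 'T' (inner try body) → 'Y' (inner except ValueError) → 'R' (after the try/except). Output: TYR

Answer: TYR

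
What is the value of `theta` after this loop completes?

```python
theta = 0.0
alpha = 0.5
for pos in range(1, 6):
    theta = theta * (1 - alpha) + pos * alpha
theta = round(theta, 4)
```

Moving average with lr=0.5
`theta` takes the values: 0.0 → 0.5 → 1.25 → 2.125 → 3.0625 → 4.03125 → 4.0312

Answer: 4.0312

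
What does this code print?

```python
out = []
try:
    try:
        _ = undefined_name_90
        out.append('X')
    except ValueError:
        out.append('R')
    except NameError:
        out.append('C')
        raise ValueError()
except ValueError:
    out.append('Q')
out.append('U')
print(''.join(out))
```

Execution trace: 'C' (inner except NameError) → 'Q' (outer except ValueError) → 'U' (after the try/except). Output: CQU

Answer: CQU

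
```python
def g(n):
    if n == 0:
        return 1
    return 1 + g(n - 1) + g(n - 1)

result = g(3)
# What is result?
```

g(n) = 1 + 2·g(n-1), g(0)=1. Closed form: (1+1)·2^3 - 1 = 15.

Answer: 15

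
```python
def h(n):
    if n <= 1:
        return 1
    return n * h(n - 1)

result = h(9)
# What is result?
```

h(9) = 9 * 8 * 7 * 6 * 5 * 4 * 3 * 2 * 1 = 362880

Answer: 362880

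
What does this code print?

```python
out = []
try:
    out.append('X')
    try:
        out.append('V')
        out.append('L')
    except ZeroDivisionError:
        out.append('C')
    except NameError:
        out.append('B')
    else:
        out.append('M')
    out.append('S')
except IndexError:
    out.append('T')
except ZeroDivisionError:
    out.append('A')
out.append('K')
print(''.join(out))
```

Execution trace: 'X' (try body) → 'V' (inner try body) → 'L' (inner try body, no exception) → 'M' (inner else) → 'S' (try body, no exception) → 'K' (after the try/except). Output: XVLMSK

Answer: XVLMSK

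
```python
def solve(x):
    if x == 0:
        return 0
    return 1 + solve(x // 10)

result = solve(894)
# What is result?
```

Count of digits of 894: 3

Answer: 3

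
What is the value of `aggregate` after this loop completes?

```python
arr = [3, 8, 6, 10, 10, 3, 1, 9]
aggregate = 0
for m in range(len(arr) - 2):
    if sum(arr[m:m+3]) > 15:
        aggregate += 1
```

Count windows with sum > 15
`aggregate` takes the values: 0 → 1 → 2 → 3 → 4

Answer: 4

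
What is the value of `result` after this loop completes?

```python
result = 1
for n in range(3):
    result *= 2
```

2^3 = 8
`result` takes the values: 1 → 2 → 4 → 8

Answer: 8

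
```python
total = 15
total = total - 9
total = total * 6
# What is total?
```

Trace:
`total = 15` → total = 15
`total = total - 9` → total = 6
`total = total * 6` → total = 36
So total = 36

Answer: 36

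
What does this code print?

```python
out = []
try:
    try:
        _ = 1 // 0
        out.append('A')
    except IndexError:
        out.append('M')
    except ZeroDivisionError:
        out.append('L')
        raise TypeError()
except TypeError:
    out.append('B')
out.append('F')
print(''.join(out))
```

Execution trace: 'L' (inner except ZeroDivisionError) → 'B' (outer except TypeError) → 'F' (after the try/except). Output: LBF

Answer: LBF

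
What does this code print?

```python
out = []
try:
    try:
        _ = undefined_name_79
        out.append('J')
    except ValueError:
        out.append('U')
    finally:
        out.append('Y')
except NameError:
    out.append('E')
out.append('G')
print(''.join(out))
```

Execution trace: 'Y' (finally) → 'E' (outer except NameError) → 'G' (after the try/except). Output: YEG

Answer: YEG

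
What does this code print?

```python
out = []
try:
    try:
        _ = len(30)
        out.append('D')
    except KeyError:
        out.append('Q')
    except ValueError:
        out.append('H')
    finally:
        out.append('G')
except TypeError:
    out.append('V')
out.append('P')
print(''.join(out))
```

Execution trace: 'G' (inner finally) → 'V' (outer except TypeError) → 'P' (after the try/except). Output: GVP

Answer: GVP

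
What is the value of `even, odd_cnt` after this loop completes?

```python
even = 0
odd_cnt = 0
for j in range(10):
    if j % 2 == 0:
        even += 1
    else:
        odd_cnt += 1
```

Count evens and odds in range(10)
`even, odd_cnt` takes the values: (0, 0) → (1, 0) → (1, 1) → (2, 1) → (2, 2) → (3, 2) → (3, 3) → (4, 3) → (4, 4) → (5, 4) → (5, 5)

Answer: 5, 5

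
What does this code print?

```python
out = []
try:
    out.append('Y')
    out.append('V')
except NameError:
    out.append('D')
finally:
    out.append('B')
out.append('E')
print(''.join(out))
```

Execution trace: 'Y' (try body) → 'V' (try body, no exception) → 'B' (finally) → 'E' (after the try/except). Output: YVBE

Answer: YVBE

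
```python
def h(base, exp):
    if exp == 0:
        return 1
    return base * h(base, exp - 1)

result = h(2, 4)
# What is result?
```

h(2, 4) = 2 * 2 * 2 * 2 = 16

Answer: 16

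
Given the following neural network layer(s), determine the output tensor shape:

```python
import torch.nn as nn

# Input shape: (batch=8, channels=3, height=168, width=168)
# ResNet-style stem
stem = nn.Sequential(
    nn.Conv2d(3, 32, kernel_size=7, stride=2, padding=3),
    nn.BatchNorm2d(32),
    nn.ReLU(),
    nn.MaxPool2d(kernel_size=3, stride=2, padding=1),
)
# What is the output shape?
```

Input: (8, 3, 168, 168) -> after Conv2d 7x7 stride=2: (8, 32, 84, 84) -> Output: (8, 32, 42, 42)

Answer: (8, 32, 42, 42)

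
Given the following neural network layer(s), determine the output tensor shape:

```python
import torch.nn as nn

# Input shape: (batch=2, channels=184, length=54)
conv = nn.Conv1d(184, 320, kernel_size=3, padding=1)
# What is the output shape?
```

Input: (2, 184, 54) -> Output: (2, 320, 54)

Answer: (2, 320, 54)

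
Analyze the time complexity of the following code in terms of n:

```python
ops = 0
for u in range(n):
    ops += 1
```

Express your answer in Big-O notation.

Each loop level contributes: n. Multiplying the contributions gives O(n).

Answer: O(n)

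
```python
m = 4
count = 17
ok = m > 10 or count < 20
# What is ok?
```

Trace:
`m = 4` → m = 4
`count = 17` → count = 17
`ok = m > 10 or count < 20` → ok = True
So ok = True

Answer: True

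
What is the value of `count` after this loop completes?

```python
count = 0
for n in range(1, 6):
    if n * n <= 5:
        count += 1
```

Count numbers where n² ≤ 5
`count` takes the values: 0 → 1 → 2

Answer: 2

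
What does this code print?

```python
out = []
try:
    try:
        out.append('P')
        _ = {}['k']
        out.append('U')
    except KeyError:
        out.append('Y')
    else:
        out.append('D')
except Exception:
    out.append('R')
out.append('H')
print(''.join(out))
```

Execution trace: 'P' (inner try body) → 'Y' (inner except KeyError) → 'H' (after the try/except). Output: PYH

Answer: PYH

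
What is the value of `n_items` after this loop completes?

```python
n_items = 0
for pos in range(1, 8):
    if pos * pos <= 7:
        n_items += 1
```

Count numbers where pos² ≤ 7
`n_items` takes the values: 0 → 1 → 2

Answer: 2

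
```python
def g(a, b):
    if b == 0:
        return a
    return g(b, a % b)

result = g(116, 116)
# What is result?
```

g(116, 116) -> g(116, 0) -> 116

Answer: 116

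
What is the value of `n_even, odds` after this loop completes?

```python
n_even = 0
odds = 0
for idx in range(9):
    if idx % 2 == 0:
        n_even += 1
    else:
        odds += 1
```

Count evens and odds in range(9)
`n_even, odds` takes the values: (0, 0) → (1, 0) → (1, 1) → (2, 1) → (2, 2) → (3, 2) → (3, 3) → (4, 3) → (4, 4) → (5, 4)

Answer: 5, 4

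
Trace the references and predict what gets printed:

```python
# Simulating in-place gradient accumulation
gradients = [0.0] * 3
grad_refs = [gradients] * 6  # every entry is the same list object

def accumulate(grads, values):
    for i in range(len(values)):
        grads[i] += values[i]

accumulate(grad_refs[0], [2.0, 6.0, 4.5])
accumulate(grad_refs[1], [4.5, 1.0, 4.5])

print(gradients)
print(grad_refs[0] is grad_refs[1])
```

Key concept: gradient accumulation aliasing.
Step by step:
`gradients = [0.0] * 3` → gradients = [0.0, 0.0, 0.0]
`grad_refs = [gradients] * 6` → grad_refs = [[0.0, 0.0, 0.0], [0.0, 0.0, 0.0], [0.0, 0.0, 0.0], [0.0, 0.0, 0.0], [0.0, 0.0, 0.0], [0.0, 0.0, 0.0]]
`accumulate(grad_refs[0], [2.0, 6.0, 4.5])` → gradients = [2.0, 6.0, 4.5]; grad_refs = [[2.0, 6.0, 4.5], [2.0, 6.0, 4.5], [2.0, 6.0, 4.5], [2.0, 6.0, 4.5], [2.0, 6.0, 4.5], [2.0, 6.0, 4.5]]
`accumulate(grad_refs[1], [4.5, 1.0, 4.5])` → gradients = [6.5, 7.0, 9.0]; grad_refs = [[6.5, 7.0, 9.0], [6.5, 7.0, 9.0], [6.5, 7.0, 9.0], [6.5, 7.0, 9.0], [6.5, 7.0, 9.0], [6.5, 7.0, 9.0]]
`print(gradients)` → prints [6.5, 7.0, 9.0]
`print(grad_refs[0] is grad_refs[1])` → prints True

Answer:
[6.5, 7.0, 9.0]
True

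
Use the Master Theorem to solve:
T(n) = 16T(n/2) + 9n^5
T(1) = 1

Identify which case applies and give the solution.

a=16, b=2, f(n)=9n^5. log_2(16) = 4. Since c=5 > 4 and the regularity condition holds (16(n/2)^5 = (16/2^5)n^5 with 16/2^5 < 1), Case 3 applies: T(n) = Θ(f(n)) = O(n^5).

Answer: O(n^5) - Case 3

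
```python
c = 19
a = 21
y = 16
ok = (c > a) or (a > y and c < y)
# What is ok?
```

Trace:
`c = 19` → c = 19
`a = 21` → a = 21
`y = 16` → y = 16
`ok = (c > a) or (a > y and c < y)` → ok = False
So ok = False

Answer: False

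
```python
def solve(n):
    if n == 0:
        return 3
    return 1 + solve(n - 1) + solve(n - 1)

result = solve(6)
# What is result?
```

solve(n) = 1 + 2·solve(n-1), solve(0)=3. Closed form: (3+1)·2^6 - 1 = 255.

Answer: 255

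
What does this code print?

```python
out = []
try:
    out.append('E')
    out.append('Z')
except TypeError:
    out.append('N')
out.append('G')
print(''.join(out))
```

Execution trace: 'E' (try body) → 'Z' (try body, no exception) → 'G' (after the try/except). Output: EZG

Answer: EZG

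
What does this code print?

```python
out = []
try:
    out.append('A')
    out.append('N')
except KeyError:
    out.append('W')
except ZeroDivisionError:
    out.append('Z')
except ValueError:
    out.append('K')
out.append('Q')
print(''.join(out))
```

Execution trace: 'A' (try body) → 'N' (try body, no exception) → 'Q' (after the try/except). Output: ANQ

Answer: ANQ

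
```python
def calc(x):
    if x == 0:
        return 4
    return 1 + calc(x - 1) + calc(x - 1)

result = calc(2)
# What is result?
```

calc(x) = 1 + 2·calc(x-1), calc(0)=4. Closed form: (4+1)·2^2 - 1 = 19.

Answer: 19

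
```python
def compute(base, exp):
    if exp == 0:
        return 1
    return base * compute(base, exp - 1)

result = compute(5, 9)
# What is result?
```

compute(5, 9) = 5 * 5 * 5 * 5 * 5 * 5 * 5 * 5 * 5 = 1953125

Answer: 1953125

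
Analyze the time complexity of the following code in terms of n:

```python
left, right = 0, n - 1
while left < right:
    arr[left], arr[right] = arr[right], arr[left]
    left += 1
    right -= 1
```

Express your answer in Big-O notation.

This is In-place array reversal. Time complexity: O(n).

Answer: O(n)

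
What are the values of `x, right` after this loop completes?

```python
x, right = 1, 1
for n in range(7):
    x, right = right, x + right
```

Fibonacci: after 7 iterations
`x, right` takes the values: (1, 1) → (1, 2) → (2, 3) → (3, 5) → (5, 8) → (8, 13) → (13, 21) → (21, 34)

Answer: 21, 34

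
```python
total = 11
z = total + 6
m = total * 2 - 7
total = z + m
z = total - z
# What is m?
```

Trace:
`total = 11` → total = 11
`z = total + 6` → z = 17
`m = total * 2 - 7` → m = 15
`total = z + m` → total = 32
`z = total - z` → z = 15
So m = 15

Answer: 15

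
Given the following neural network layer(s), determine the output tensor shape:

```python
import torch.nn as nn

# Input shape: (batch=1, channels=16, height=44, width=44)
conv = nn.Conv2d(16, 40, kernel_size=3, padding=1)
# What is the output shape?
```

Input: (1, 16, 44, 44) -> Output: (1, 40, 44, 44)

Answer: (1, 40, 44, 44)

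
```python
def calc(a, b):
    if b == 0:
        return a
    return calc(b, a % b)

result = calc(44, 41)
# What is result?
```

calc(44, 41) -> calc(41, 3) -> calc(3, 2) -> calc(2, 1) -> calc(1, 0) -> 1

Answer: 1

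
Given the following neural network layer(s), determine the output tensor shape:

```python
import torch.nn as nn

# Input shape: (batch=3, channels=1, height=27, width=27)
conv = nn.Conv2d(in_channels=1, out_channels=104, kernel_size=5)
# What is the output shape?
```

Input: (3, 1, 27, 27) -> Output: (3, 104, 23, 23)

Answer: (3, 104, 23, 23)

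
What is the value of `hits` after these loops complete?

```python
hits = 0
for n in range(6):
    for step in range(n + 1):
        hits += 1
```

Triangle: 1 + 2 + ... + 6
`hits` takes the values: 0 → 1 → 2 → 3 → 4 → 5 → 6 → 7 → 8 → 9 → 10 → 11 → 12 → 13 → 14 → 15 → 16 → 17 → 18 → 19 → 20 → 21

Answer: 21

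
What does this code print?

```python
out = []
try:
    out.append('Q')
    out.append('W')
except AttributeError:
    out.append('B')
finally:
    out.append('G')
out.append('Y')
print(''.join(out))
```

Execution trace: 'Q' (try body) → 'W' (try body, no exception) → 'G' (finally) → 'Y' (after the try/except). Output: QWGY

Answer: QWGY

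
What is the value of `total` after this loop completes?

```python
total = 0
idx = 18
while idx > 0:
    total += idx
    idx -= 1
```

Sum 18 down to 1
`total` takes the values: 0 → 18 → 35 → 51 → 66 → 80 → 93 → 105 → 116 → 126 → 135 → 143 → 150 → 156 → 161 → 165 → 168 → 170 → 171

Answer: 171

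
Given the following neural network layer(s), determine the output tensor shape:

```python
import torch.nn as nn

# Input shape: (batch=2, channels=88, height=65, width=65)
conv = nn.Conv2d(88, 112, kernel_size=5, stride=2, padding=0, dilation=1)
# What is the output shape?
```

Input: (2, 88, 65, 65) -> Output: (2, 112, 31, 31)

Answer: (2, 112, 31, 31)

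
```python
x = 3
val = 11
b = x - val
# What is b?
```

Trace:
`x = 3` → x = 3
`val = 11` → val = 11
`b = x - val` → b = -8
So b = -8

Answer: -8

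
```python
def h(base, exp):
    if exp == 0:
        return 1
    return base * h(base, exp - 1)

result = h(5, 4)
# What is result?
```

h(5, 4) = 5 * 5 * 5 * 5 = 625

Answer: 625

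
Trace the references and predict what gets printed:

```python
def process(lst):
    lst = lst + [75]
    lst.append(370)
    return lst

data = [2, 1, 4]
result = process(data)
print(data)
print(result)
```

Key concept: rebinding parameter vs mutation.
Step by step:
`data = [2, 1, 4]` → data = [2, 1, 4]
`result = process(data)` → result = [2, 1, 4, 75, 370]
`print(data)` → prints [2, 1, 4]
`print(result)` → prints [2, 1, 4, 75, 370]

Answer:
[2, 1, 4]
[2, 1, 4, 75, 370]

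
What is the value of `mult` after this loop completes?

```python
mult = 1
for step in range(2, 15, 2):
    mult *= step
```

Product of even numbers 2 to 14
`mult` takes the values: 1 → 2 → 8 → 48 → 384 → 3840 → 46080 → 645120

Answer: 645120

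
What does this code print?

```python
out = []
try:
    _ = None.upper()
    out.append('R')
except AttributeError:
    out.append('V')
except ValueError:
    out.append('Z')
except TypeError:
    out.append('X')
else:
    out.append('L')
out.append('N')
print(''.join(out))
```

Execution trace: 'V' (except AttributeError) → 'N' (after the try/except). Output: VN

Answer: VN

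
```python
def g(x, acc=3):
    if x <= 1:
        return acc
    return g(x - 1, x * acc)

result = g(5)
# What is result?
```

Accumulator trace (n, acc): (5, 3) -> (4, 15) -> (3, 60) -> (2, 180) -> (1, 360) -> return 360

Answer: 360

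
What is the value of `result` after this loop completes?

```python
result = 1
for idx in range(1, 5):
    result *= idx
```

4! = 24
`result` takes the values: 1 → 2 → 6 → 24

Answer: 24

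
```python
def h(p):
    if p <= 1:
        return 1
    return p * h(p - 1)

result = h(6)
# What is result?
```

h(6) = 6 * 5 * 4 * 3 * 2 * 1 = 720

Answer: 720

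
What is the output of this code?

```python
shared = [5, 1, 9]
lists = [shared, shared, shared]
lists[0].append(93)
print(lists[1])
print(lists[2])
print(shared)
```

Key concept: list of same reference.
Step by step:
`shared = [5, 1, 9]` → shared = [5, 1, 9]
`lists = [shared, shared, shared]` → lists = [[5, 1, 9], [5, 1, 9], [5, 1, 9]]
`lists[0].append(93)` → shared = [5, 1, 9, 93]; lists = [[5, 1, 9, 93], [5, 1, 9, 93], [5, 1, 9, 93]]
`print(lists[1])` → prints [5, 1, 9, 93]
`print(lists[2])` → prints [5, 1, 9, 93]
`print(shared)` → prints [5, 1, 9, 93]

Answer:
[5, 1, 9, 93]
[5, 1, 9, 93]
[5, 1, 9, 93]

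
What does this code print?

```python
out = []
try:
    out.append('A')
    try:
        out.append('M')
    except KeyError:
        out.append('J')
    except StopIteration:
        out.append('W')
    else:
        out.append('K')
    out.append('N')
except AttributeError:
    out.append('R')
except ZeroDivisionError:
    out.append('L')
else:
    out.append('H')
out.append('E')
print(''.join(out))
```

Execution trace: 'A' (try body) → 'M' (inner try body, no exception) → 'K' (inner else) → 'N' (try body, no exception) → 'H' (else) → 'E' (after the try/except). Output: AMKNHE

Answer: AMKNHE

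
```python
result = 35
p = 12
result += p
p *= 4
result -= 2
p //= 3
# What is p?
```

Trace:
`result = 35` → result = 35
`p = 12` → p = 12
`result += p` → result = 47
`p *= 4` → p = 48
`result -= 2` → result = 45
`p //= 3` → p = 16
So p = 16

Answer: 16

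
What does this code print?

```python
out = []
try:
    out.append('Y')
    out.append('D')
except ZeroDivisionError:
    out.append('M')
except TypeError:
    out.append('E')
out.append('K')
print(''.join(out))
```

Execution trace: 'Y' (try body) → 'D' (try body, no exception) → 'K' (after the try/except). Output: YDK

Answer: YDK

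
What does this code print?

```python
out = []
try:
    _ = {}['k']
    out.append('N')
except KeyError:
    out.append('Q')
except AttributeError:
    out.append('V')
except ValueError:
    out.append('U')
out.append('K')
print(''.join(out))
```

Execution trace: 'Q' (except KeyError) → 'K' (after the try/except). Output: QK

Answer: QK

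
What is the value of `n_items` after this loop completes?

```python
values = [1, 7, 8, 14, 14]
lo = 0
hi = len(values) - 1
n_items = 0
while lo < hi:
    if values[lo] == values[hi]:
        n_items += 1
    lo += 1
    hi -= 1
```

Count matching pairs from ends
`n_items` takes the values: 0

Answer: 0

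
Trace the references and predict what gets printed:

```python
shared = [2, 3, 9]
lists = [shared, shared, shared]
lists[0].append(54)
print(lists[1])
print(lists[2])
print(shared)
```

Key concept: list of same reference.
Step by step:
`shared = [2, 3, 9]` → shared = [2, 3, 9]
`lists = [shared, shared, shared]` → lists = [[2, 3, 9], [2, 3, 9], [2, 3, 9]]
`lists[0].append(54)` → shared = [2, 3, 9, 54]; lists = [[2, 3, 9, 54], [2, 3, 9, 54], [2, 3, 9, 54]]
`print(lists[1])` → prints [2, 3, 9, 54]
`print(lists[2])` → prints [2, 3, 9, 54]
`print(shared)` → prints [2, 3, 9, 54]

Answer:
[2, 3, 9, 54]
[2, 3, 9, 54]
[2, 3, 9, 54]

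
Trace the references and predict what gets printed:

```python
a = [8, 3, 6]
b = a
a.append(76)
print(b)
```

Key concept: basic list aliasing.
Step by step:
`a = [8, 3, 6]` → a = [8, 3, 6]
`b = a` → b = [8, 3, 6] (same object as a)
`a.append(76)` → a = [8, 3, 6, 76] (same object as b); b = [8, 3, 6, 76] (same object as a)
`print(b)` → prints [8, 3, 6, 76]

Answer: [8, 3, 6, 76]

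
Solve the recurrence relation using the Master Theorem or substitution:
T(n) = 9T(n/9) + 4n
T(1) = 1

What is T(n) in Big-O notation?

By Master Theorem: a=9, b=9, f(n)=4n. Since log_9(9) = 1 and f(n) = Θ(n^1), Case 2 applies. T(n) = O(n log n).

Answer: O(n log n)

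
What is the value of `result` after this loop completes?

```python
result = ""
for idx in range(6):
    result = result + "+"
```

Repeat '+' 6 times
`result` takes the values: "" → "+" → "++" → "+++" → "++++" → "+++++" → "++++++"

Answer: "++++++"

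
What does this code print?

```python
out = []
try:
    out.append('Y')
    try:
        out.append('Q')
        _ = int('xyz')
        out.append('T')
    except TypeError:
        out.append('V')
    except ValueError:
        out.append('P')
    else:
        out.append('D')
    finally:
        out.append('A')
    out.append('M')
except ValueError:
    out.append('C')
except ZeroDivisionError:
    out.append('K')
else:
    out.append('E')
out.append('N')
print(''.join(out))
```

Execution trace: 'Y' (try body) → 'Q' (inner try body) → 'P' (inner except ValueError) → 'A' (inner finally) → 'M' (try body, no exception) → 'E' (else) → 'N' (after the try/except). Output: YQPAMEN

Answer: YQPAMEN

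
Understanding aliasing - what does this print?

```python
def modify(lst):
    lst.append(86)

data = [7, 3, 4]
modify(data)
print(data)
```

Key concept: function modifies passed list.
Step by step:
`data = [7, 3, 4]` → data = [7, 3, 4]
`modify(data)` → data = [7, 3, 4, 86]
`print(data)` → prints [7, 3, 4, 86]

Answer: [7, 3, 4, 86]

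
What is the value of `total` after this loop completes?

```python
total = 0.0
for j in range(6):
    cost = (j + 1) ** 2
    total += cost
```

Sum of squared losses 1² + 2² + ... + 6²
`total` takes the values: 0.0 → 1.0 → 5.0 → 14.0 → 30.0 → 55.0 → 91.0

Answer: 91.0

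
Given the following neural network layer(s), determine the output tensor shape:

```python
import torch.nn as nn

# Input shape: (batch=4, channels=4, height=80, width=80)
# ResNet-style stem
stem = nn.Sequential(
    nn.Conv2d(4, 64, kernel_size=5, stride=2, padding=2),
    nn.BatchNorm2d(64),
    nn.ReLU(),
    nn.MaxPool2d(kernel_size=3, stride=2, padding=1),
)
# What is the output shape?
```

Input: (4, 4, 80, 80) -> after Conv2d 5x5 stride=2: (4, 64, 40, 40) -> Output: (4, 64, 20, 20)

Answer: (4, 64, 20, 20)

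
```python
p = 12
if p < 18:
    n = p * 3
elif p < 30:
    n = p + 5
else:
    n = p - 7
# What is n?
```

Trace:
`p = 12` → p = 12
`if p < 18: ...` → p < 18 is True → n = 36
So n = 36

Answer: 36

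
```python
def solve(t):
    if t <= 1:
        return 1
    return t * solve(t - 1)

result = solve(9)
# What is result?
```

solve(9) = 9 * 8 * 7 * 6 * 5 * 4 * 3 * 2 * 1 = 362880

Answer: 362880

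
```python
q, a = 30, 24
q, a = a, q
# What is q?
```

Trace:
`q, a = 30, 24` → q = 30; a = 24
`q, a = a, q` → q = 24; a = 30
So q = 24

Answer: 24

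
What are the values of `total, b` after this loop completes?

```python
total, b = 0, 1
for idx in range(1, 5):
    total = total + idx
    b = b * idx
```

Sum and factorial of 1 to 4
`total, b` takes the values: (0, 1) → (1, 1) → (3, 1) → (3, 2) → (6, 2) → (6, 6) → (10, 6) → (10, 24)

Answer: 10, 24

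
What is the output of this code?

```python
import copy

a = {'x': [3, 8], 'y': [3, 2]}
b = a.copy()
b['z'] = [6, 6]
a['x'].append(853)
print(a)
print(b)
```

Key concept: shallow copy of dict with mutable values.
Step by step:
`a = {'x': [3, 8], 'y': [3, 2]}` → a = {'x': [3, 8], 'y': [3, 2]}
`b = a.copy()` → b = {'x': [3, 8], 'y': [3, 2]}
`b['z'] = [6, 6]` → b = {'x': [3, 8], 'y': [3, 2], 'z': [6, 6]}
`a['x'].append(853)` → a = {'x': [3, 8, 853], 'y': [3, 2]}; b = {'x': [3, 8, 853], 'y': [3, 2], 'z': [6, 6]}
`print(a)` → prints {'x': [3, 8, 853], 'y': [3, 2]}
`print(b)` → prints {'x': [3, 8, 853], 'y': [3, 2], 'z': [6, 6]}

Answer:
{'x': [3, 8, 853], 'y': [3, 2]}
{'x': [3, 8, 853], 'y': [3, 2], 'z': [6, 6]}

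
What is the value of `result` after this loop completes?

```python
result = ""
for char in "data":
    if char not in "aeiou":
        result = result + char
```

Remove vowels from 'data'
`result` takes the values: "" → "d" → "dt"

Answer: "dt"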